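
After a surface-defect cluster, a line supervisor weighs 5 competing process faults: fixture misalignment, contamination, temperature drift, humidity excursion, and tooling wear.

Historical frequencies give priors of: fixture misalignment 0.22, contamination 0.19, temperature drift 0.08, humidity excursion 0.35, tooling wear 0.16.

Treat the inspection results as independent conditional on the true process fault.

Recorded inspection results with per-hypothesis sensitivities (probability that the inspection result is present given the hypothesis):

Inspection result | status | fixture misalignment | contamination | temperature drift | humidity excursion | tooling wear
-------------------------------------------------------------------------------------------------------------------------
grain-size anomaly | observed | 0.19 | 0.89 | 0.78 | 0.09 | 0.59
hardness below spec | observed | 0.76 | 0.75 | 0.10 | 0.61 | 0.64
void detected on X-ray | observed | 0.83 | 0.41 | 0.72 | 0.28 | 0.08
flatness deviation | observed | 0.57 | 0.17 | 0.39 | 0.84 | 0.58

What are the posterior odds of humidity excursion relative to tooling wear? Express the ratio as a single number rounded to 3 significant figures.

1.61

Unnormalized posterior weight (prior times the inspection result likelihoods) for each of the two hypotheses:
  humidity excursion: 0.35 × 0.09 × 0.61 × 0.28 × 0.84 = 0.0045194
  tooling wear: 0.16 × 0.59 × 0.64 × 0.08 × 0.58 = 0.0028033
Posterior odds = 0.0045194 / 0.0028033 ≈ 1.61.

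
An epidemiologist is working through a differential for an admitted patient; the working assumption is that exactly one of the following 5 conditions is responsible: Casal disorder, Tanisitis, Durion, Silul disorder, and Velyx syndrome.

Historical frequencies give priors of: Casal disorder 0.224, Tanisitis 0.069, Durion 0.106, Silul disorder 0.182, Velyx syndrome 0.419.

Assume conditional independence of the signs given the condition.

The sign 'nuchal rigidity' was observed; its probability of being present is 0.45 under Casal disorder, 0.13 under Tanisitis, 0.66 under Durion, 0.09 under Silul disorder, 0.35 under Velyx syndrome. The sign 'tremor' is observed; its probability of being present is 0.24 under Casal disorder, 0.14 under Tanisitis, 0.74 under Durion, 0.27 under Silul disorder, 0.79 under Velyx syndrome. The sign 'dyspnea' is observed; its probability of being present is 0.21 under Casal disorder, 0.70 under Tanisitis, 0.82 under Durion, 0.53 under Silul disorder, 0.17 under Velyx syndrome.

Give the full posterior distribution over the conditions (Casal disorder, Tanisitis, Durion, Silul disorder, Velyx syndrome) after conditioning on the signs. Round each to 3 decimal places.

0.072, 0.012, 0.603, 0.033, 0.280

Multiply each prior by the joint likelihood of the sign pattern:
  Casal disorder: 0.224 × 0.45 × 0.24 × 0.21 = 0.0050803
  Tanisitis: 0.069 × 0.13 × 0.14 × 0.70 = 0.00087906
  Durion: 0.106 × 0.66 × 0.74 × 0.82 = 0.042452
  Silul disorder: 0.182 × 0.09 × 0.27 × 0.53 = 0.002344
  Velyx syndrome: 0.419 × 0.35 × 0.79 × 0.17 = 0.019695
Normalizing constant Z = 0.0050803 + 0.00087906 + 0.042452 + 0.002344 + 0.019695 = 0.07045.
P(Casal disorder | evidence) = 0.0050803 / 0.07045 ≈ 0.072
P(Tanisitis | evidence) = 0.00087906 / 0.07045 ≈ 0.012
P(Durion | evidence) = 0.042452 / 0.07045 ≈ 0.603
P(Silul disorder | evidence) = 0.002344 / 0.07045 ≈ 0.033
P(Velyx syndrome | evidence) = 0.019695 / 0.07045 ≈ 0.280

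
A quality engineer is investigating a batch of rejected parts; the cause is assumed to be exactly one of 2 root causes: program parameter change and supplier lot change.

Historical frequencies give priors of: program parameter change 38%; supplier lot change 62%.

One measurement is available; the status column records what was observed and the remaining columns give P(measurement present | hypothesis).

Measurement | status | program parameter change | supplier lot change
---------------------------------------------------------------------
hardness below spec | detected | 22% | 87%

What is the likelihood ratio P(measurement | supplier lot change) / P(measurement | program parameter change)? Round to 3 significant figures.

3.95

Likelihood of this measurement under each hypothesis:
  supplier lot change: 0.87
  program parameter change: 0.22
Bayes factor = 0.87 / 0.22 ≈ 3.95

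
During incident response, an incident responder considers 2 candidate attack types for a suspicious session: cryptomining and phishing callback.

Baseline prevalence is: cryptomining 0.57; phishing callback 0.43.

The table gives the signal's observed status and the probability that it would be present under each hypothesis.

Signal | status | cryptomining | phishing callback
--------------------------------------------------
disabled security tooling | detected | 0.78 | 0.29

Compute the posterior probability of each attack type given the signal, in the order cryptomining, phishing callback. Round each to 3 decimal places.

For each hypothesis, the unnormalized posterior weight is prior × likelihood:
  cryptomining: 0.57 × 0.78 = 0.4446
  phishing callback: 0.43 × 0.29 = 0.1247
The unnormalized weights sum to 0.5693.
P(cryptomining | evidence) = 0.4446 / 0.5693 ≈ 0.781
P(phishing callback | evidence) = 0.1247 / 0.5693 ≈ 0.219

0.781, 0.219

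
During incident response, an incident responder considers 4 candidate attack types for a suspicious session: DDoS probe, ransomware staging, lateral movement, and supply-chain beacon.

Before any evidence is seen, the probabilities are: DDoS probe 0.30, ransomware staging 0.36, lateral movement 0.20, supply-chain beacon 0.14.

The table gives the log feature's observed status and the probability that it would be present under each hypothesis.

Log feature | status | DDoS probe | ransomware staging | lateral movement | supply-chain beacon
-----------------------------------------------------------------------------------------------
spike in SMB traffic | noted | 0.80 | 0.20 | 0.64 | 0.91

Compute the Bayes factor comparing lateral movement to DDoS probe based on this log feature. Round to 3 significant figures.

0.800

Likelihood of this log feature under each hypothesis:
  lateral movement: 0.64
  DDoS probe: 0.8
Bayes factor = 0.64 / 0.8 ≈ 0.800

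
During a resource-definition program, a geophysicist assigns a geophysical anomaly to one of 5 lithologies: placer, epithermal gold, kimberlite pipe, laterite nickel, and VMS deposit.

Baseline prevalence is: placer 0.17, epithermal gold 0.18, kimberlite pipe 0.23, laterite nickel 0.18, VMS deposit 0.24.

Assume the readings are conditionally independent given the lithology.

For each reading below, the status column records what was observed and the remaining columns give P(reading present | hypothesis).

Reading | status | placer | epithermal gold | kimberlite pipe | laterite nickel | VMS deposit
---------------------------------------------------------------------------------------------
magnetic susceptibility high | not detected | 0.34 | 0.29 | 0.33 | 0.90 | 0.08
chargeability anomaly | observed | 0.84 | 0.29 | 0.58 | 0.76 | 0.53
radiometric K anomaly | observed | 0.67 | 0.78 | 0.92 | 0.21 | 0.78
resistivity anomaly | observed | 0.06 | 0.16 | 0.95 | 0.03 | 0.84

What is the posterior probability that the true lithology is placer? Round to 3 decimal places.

Multiply each prior by the joint likelihood of the reading pattern (using 1 − P(present | H) for each absent reading):
  placer: 0.17 × (1 − 0.34) × 0.84 × 0.67 × 0.06 = 0.0037888
  epithermal gold: 0.18 × (1 − 0.29) × 0.29 × 0.78 × 0.16 = 0.0046253
  kimberlite pipe: 0.23 × (1 − 0.33) × 0.58 × 0.92 × 0.95 = 0.078116
  laterite nickel: 0.18 × (1 − 0.90) × 0.76 × 0.21 × 0.03 = 8.6184e-05
  VMS deposit: 0.24 × (1 − 0.08) × 0.53 × 0.78 × 0.84 = 0.076674
The unnormalized weights sum to 0.16329.
P(placer | evidence) = 0.0037888 / 0.16329 ≈ 0.023.

0.023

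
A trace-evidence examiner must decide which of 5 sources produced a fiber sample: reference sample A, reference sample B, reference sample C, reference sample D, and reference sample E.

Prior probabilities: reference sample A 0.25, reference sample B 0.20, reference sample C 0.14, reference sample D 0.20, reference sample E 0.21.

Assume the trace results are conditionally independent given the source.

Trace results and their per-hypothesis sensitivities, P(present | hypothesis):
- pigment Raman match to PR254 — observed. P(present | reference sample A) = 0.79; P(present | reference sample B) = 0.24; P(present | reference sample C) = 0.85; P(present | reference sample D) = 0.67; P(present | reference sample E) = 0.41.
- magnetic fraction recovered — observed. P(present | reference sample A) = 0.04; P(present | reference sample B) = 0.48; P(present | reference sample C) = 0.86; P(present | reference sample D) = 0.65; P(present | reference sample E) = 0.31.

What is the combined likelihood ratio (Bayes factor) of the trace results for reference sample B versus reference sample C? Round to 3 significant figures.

0.158

The Bayes factor is the ratio of the joint likelihoods of the trace result pattern under the two hypotheses.
  reference sample B: 0.24 × 0.48 = 0.1152
  reference sample C: 0.85 × 0.86 = 0.731
Bayes factor = 0.1152 / 0.731 ≈ 0.158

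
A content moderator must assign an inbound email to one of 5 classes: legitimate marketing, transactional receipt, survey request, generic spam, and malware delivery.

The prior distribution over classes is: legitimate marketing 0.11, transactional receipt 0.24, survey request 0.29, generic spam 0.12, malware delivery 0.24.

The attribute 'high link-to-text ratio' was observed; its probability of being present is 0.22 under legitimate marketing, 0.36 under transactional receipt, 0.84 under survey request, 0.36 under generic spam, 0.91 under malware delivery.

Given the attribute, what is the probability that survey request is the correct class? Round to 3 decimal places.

0.396

For each hypothesis, the unnormalized posterior weight is prior × likelihood:
  legitimate marketing: 0.11 × 0.22 = 0.0242
  transactional receipt: 0.24 × 0.36 = 0.0864
  survey request: 0.29 × 0.84 = 0.2436
  generic spam: 0.12 × 0.36 = 0.0432
  malware delivery: 0.24 × 0.91 = 0.2184
The unnormalized weights sum to 0.6158.
P(survey request | evidence) = 0.2436 / 0.6158 ≈ 0.396.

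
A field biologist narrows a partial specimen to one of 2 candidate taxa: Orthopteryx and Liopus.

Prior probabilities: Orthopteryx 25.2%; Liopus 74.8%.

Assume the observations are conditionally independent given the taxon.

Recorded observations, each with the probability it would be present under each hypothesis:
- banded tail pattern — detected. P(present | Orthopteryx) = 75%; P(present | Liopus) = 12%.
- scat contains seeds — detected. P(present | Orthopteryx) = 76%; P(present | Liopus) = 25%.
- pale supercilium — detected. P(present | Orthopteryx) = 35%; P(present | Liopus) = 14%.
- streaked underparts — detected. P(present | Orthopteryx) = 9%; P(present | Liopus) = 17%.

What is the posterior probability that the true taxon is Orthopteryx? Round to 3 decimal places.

0.894

For each hypothesis, the unnormalized posterior weight is prior × product of the observation likelihoods:
  Orthopteryx: 0.252 × 0.75 × 0.76 × 0.35 × 0.09 = 0.0045247
  Liopus: 0.748 × 0.12 × 0.25 × 0.14 × 0.17 = 0.00053407
Marginal likelihood of the evidence = 0.0050587.
P(Orthopteryx | evidence) = 0.0045247 / 0.0050587 ≈ 0.894.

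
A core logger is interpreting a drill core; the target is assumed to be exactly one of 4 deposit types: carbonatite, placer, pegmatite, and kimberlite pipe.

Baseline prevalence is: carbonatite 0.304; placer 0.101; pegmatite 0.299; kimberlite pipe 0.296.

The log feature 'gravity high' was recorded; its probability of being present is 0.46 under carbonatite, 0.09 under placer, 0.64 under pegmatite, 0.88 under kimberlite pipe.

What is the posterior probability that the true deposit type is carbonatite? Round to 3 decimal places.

Multiply each prior by the likelihood of the log feature:
  carbonatite: 0.304 × 0.46 = 0.13984
  placer: 0.101 × 0.09 = 0.00909
  pegmatite: 0.299 × 0.64 = 0.19136
  kimberlite pipe: 0.296 × 0.88 = 0.26048
Marginal likelihood of the evidence = 0.60077.
P(carbonatite | evidence) = 0.13984 / 0.60077 ≈ 0.233.

0.233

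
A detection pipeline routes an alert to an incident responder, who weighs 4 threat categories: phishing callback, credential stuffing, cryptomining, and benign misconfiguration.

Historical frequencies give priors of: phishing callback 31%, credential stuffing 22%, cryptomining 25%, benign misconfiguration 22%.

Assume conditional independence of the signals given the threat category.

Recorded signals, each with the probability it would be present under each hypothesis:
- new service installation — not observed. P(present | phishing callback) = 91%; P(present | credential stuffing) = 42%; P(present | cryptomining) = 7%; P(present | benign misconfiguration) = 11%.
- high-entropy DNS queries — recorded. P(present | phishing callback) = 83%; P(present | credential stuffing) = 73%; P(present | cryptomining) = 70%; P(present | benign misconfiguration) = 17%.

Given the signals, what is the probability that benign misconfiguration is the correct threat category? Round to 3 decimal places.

Multiply each prior by the joint likelihood of the signal pattern (using 1 − P(present | H) for each absent signal):
  phishing callback: 0.31 × (1 − 0.91) × 0.83 = 0.023157
  credential stuffing: 0.22 × (1 − 0.42) × 0.73 = 0.093148
  cryptomining: 0.25 × (1 − 0.07) × 0.70 = 0.16275
  benign misconfiguration: 0.22 × (1 − 0.11) × 0.17 = 0.033286
The unnormalized weights sum to 0.31234.
P(benign misconfiguration | evidence) = 0.033286 / 0.31234 ≈ 0.107.

0.107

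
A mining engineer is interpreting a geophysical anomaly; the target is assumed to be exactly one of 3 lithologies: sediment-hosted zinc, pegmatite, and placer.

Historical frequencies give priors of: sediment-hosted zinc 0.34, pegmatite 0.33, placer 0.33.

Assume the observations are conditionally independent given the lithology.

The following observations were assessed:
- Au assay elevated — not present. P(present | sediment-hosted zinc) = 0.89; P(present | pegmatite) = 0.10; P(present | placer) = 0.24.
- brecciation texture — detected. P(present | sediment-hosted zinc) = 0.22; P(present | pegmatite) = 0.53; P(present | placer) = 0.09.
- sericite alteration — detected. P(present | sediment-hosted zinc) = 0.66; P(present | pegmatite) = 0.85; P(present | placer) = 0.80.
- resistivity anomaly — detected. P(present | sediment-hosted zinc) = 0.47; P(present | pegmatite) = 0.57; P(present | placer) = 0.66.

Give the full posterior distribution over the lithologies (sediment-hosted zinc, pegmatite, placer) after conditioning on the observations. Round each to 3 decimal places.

0.028, 0.841, 0.131

For each hypothesis, the unnormalized posterior weight is prior × product of the observation likelihoods (using 1 − P(present | H) for each absent observation):
  sediment-hosted zinc: 0.34 × (1 − 0.89) × 0.22 × 0.66 × 0.47 = 0.0025523
  pegmatite: 0.33 × (1 − 0.10) × 0.53 × 0.85 × 0.57 = 0.076265
  placer: 0.33 × (1 − 0.24) × 0.09 × 0.80 × 0.66 = 0.011918
Marginal likelihood of the evidence = 0.090735.
P(sediment-hosted zinc | evidence) = 0.0025523 / 0.090735 ≈ 0.028
P(pegmatite | evidence) = 0.076265 / 0.090735 ≈ 0.841
P(placer | evidence) = 0.011918 / 0.090735 ≈ 0.131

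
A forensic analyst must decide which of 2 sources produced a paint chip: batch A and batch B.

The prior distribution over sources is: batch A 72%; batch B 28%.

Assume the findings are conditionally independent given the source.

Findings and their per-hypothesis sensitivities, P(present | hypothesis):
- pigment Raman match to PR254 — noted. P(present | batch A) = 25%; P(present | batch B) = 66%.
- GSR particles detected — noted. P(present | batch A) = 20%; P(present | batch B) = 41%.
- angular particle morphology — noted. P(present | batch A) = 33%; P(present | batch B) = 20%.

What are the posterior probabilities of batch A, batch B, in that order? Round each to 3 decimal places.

0.439, 0.561

For each hypothesis, the unnormalized posterior weight is prior × product of the finding likelihoods:
  batch A: 0.72 × 0.25 × 0.20 × 0.33 = 0.01188
  batch B: 0.28 × 0.66 × 0.41 × 0.20 = 0.015154
Normalizing constant Z = 0.01188 + 0.015154 = 0.027034.
P(batch A | evidence) = 0.01188 / 0.027034 ≈ 0.439
P(batch B | evidence) = 0.015154 / 0.027034 ≈ 0.561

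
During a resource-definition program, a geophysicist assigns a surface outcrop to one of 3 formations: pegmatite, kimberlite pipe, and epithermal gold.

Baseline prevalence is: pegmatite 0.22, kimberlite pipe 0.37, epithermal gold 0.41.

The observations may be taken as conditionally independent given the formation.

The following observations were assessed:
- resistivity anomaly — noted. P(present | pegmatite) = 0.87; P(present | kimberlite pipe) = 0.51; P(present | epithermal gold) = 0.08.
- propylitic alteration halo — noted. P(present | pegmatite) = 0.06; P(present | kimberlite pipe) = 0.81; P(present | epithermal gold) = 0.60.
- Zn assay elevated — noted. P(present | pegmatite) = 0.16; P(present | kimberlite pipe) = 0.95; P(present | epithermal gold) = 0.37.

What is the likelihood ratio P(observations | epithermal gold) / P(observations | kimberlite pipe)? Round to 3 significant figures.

Take the product of per-observation likelihoods under each hypothesis, then divide.
  epithermal gold: 0.08 × 0.60 × 0.37 = 0.01776
  kimberlite pipe: 0.51 × 0.81 × 0.95 = 0.39244
Bayes factor = 0.01776 / 0.39244 ≈ 0.0453

0.0453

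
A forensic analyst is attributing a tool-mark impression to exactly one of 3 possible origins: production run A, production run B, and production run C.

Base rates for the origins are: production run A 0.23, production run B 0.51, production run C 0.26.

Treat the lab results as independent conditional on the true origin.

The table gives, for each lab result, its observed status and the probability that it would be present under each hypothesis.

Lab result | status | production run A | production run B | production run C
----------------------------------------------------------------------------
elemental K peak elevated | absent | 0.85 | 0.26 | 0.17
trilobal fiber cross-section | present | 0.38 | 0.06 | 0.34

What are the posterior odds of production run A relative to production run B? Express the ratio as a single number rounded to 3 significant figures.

0.579

Unnormalized posterior weight (prior times the lab result likelihoods) for each of the two hypotheses (using 1 − P(present | H) for each absent lab result):
  production run A: 0.23 × (1 − 0.85) × 0.38 = 0.01311
  production run B: 0.51 × (1 − 0.26) × 0.06 = 0.022644
Posterior odds = 0.01311 / 0.022644 ≈ 0.579.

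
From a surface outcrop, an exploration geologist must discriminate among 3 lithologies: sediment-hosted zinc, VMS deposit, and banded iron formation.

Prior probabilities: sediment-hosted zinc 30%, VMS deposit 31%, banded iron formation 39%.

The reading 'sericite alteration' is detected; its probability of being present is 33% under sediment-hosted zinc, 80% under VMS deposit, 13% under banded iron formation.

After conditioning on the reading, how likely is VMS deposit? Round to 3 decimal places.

0.624

Multiply each prior by the likelihood of the reading:
  sediment-hosted zinc: 0.30 × 0.33 = 0.099
  VMS deposit: 0.31 × 0.80 = 0.248
  banded iron formation: 0.39 × 0.13 = 0.0507
Marginal likelihood of the evidence = 0.3977.
P(VMS deposit | evidence) = 0.248 / 0.3977 ≈ 0.624.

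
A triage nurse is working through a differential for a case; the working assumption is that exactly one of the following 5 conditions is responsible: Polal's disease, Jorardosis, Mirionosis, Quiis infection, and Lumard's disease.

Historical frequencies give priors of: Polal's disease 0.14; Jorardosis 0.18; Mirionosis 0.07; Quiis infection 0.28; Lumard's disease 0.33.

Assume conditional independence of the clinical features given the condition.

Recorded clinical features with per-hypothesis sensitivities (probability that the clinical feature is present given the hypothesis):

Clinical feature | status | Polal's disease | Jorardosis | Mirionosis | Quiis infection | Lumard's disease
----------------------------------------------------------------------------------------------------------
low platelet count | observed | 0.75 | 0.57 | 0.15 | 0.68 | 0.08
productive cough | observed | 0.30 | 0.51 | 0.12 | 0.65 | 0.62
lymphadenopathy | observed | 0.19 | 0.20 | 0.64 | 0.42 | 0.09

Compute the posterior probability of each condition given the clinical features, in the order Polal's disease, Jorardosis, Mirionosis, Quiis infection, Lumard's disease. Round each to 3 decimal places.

For each hypothesis, the unnormalized posterior weight is prior × product of the clinical feature likelihoods:
  Polal's disease: 0.14 × 0.75 × 0.30 × 0.19 = 0.005985
  Jorardosis: 0.18 × 0.57 × 0.51 × 0.20 = 0.010465
  Mirionosis: 0.07 × 0.15 × 0.12 × 0.64 = 0.0008064
  Quiis infection: 0.28 × 0.68 × 0.65 × 0.42 = 0.051979
  Lumard's disease: 0.33 × 0.08 × 0.62 × 0.09 = 0.0014731
Normalizing constant Z = 0.005985 + 0.010465 + 0.0008064 + 0.051979 + 0.0014731 = 0.070709.
P(Polal's disease | evidence) = 0.005985 / 0.070709 ≈ 0.085
P(Jorardosis | evidence) = 0.010465 / 0.070709 ≈ 0.148
P(Mirionosis | evidence) = 0.0008064 / 0.070709 ≈ 0.011
P(Quiis infection | evidence) = 0.051979 / 0.070709 ≈ 0.735
P(Lumard's disease | evidence) = 0.0014731 / 0.070709 ≈ 0.021

0.085, 0.148, 0.011, 0.735, 0.021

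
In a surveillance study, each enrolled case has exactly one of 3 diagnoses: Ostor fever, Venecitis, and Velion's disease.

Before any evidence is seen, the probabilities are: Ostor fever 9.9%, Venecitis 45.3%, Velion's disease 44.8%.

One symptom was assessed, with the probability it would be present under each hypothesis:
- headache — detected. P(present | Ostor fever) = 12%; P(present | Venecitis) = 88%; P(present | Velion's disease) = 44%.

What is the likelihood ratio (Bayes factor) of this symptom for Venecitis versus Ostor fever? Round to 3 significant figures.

7.33

Likelihood of this symptom under each hypothesis:
  Venecitis: 0.88
  Ostor fever: 0.12
Bayes factor = 0.88 / 0.12 ≈ 7.33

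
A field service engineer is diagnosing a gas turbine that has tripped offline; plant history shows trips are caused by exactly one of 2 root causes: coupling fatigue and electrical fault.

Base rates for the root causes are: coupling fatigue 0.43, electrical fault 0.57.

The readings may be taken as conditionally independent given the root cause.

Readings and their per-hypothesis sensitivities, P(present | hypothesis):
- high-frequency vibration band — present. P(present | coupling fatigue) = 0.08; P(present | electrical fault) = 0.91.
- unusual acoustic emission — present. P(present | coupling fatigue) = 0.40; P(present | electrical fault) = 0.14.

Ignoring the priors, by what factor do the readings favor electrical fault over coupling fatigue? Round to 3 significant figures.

3.98

Take the product of per-reading likelihoods under each hypothesis, then divide.
  electrical fault: 0.91 × 0.14 = 0.1274
  coupling fatigue: 0.08 × 0.40 = 0.032
Bayes factor = 0.1274 / 0.032 ≈ 3.98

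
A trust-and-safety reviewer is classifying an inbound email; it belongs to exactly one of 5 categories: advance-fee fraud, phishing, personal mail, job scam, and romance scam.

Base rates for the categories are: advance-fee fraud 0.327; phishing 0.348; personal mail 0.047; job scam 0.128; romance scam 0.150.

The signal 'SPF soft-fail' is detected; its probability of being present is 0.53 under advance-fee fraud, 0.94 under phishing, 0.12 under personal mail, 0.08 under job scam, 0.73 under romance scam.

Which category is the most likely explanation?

By Bayes' rule, the unnormalized weight for each hypothesis is prior × likelihood:
  advance-fee fraud: 0.327 × 0.53 = 0.17331
  phishing: 0.348 × 0.94 = 0.32712
  personal mail: 0.047 × 0.12 = 0.00564
  job scam: 0.128 × 0.08 = 0.01024
  romance scam: 0.150 × 0.73 = 0.1095
The unnormalized weights sum to 0.62581.
P(advance-fee fraud | evidence) ≈ 0.17331 / 0.62581 ≈ 0.277
P(phishing | evidence) ≈ 0.32712 / 0.62581 ≈ 0.523
P(personal mail | evidence) ≈ 0.00564 / 0.62581 ≈ 0.009
P(job scam | evidence) ≈ 0.01024 / 0.62581 ≈ 0.016
P(romance scam | evidence) ≈ 0.1095 / 0.62581 ≈ 0.175
The largest is 0.523, so phishing is most probable.

phishing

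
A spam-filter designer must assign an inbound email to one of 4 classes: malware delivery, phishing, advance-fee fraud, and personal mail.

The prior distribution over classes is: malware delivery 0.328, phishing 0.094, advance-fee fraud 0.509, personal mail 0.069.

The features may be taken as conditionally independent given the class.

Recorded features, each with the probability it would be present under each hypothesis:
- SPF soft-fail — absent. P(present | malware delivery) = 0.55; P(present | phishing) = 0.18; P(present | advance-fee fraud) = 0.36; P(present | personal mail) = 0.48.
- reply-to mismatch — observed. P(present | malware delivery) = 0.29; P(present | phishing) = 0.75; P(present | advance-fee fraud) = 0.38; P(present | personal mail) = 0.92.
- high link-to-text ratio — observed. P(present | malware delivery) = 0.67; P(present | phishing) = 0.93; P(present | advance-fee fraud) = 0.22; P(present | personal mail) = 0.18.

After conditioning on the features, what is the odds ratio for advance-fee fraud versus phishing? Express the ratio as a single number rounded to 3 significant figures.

Posterior odds equal prior odds times the likelihood ratio; only the two competing hypotheses matter (using 1 − P(present | H) for each absent feature).
  advance-fee fraud: 0.509 × (1 − 0.36) × 0.38 × 0.22 = 0.027234
  phishing: 0.094 × (1 − 0.18) × 0.75 × 0.93 = 0.053763
Posterior odds = 0.027234 / 0.053763 ≈ 0.507.

0.507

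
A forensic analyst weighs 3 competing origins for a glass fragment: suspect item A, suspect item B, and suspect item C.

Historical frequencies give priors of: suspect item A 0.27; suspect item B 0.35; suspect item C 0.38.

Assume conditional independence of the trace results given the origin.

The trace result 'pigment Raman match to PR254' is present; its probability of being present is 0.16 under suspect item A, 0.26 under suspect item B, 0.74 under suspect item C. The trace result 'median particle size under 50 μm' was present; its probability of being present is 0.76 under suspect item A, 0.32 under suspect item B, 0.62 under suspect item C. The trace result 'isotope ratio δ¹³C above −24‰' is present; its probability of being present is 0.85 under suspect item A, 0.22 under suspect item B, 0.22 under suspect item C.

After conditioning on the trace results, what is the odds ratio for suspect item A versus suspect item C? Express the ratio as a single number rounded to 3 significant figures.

0.728

The normalizing constant cancels in an odds ratio, so compute prior × likelihood for the two hypotheses only:
  suspect item A: 0.27 × 0.16 × 0.76 × 0.85 = 0.027907
  suspect item C: 0.38 × 0.74 × 0.62 × 0.22 = 0.038356
Posterior odds = 0.027907 / 0.038356 ≈ 0.728.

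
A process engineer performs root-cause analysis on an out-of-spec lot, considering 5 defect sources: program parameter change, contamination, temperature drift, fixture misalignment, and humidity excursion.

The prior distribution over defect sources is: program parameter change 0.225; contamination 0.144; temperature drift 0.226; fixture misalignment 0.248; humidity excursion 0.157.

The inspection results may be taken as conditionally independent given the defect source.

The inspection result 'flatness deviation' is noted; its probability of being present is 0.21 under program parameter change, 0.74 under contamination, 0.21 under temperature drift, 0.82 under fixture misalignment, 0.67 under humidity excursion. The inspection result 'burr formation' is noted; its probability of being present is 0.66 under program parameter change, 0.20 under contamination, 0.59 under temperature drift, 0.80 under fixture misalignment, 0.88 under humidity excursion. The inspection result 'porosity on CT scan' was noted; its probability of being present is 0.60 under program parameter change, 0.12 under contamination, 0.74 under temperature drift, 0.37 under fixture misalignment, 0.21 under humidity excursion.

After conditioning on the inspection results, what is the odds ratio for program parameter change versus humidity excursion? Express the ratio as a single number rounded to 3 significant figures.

0.963

The normalizing constant cancels in an odds ratio, so compute prior × likelihood for the two hypotheses only:
  program parameter change: 0.225 × 0.21 × 0.66 × 0.60 = 0.018711
  humidity excursion: 0.157 × 0.67 × 0.88 × 0.21 = 0.019439
Posterior odds = 0.018711 / 0.019439 ≈ 0.963.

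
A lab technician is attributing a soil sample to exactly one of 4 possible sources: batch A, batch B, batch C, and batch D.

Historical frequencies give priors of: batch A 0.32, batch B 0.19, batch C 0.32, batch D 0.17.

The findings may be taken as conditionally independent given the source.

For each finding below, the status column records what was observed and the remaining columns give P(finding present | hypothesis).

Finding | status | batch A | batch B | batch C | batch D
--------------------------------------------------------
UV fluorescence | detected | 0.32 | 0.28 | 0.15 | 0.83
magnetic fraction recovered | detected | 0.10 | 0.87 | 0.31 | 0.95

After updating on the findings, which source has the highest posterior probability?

batch D

Multiply each prior by the joint likelihood of the evidence pattern:
  batch A: 0.32 × 0.32 × 0.10 = 0.01024
  batch B: 0.19 × 0.28 × 0.87 = 0.046284
  batch C: 0.32 × 0.15 × 0.31 = 0.01488
  batch D: 0.17 × 0.83 × 0.95 = 0.13404
The unnormalized weights sum to 0.20545.
P(batch A | evidence) ≈ 0.01024 / 0.20545 ≈ 0.050
P(batch B | evidence) ≈ 0.046284 / 0.20545 ≈ 0.225
P(batch C | evidence) ≈ 0.01488 / 0.20545 ≈ 0.072
P(batch D | evidence) ≈ 0.13404 / 0.20545 ≈ 0.652
The largest is 0.652, so batch D is most probable.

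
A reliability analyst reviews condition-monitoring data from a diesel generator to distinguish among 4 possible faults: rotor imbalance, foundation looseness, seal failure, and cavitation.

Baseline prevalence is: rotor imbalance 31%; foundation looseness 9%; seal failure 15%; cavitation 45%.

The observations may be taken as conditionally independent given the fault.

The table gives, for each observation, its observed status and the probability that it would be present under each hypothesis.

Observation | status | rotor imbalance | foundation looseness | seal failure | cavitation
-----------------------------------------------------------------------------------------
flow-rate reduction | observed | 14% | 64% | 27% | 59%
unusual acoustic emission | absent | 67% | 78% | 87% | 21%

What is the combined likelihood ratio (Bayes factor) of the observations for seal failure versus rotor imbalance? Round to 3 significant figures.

0.760

Take the product of per-observation likelihoods under each hypothesis (using 1 − P(present | H) for each absent observation), then divide.
  seal failure: 0.27 × (1 − 0.87) = 0.0351
  rotor imbalance: 0.14 × (1 − 0.67) = 0.0462
Bayes factor = 0.0351 / 0.0462 ≈ 0.760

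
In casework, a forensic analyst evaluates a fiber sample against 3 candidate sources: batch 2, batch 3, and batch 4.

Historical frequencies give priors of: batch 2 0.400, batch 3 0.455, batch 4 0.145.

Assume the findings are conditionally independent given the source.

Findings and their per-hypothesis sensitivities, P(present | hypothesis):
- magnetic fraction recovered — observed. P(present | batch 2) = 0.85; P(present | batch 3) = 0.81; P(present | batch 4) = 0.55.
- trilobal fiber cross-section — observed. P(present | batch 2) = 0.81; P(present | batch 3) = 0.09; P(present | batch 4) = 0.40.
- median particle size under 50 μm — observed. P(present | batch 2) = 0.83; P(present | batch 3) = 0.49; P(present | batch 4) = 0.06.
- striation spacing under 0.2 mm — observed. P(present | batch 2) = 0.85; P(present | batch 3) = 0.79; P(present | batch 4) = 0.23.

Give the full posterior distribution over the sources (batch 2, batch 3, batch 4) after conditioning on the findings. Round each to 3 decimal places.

0.936, 0.062, 0.002

Multiply each prior by the joint likelihood of the evidence pattern:
  batch 2: 0.400 × 0.85 × 0.81 × 0.83 × 0.85 = 0.19429
  batch 3: 0.455 × 0.81 × 0.09 × 0.49 × 0.79 = 0.01284
  batch 4: 0.145 × 0.55 × 0.40 × 0.06 × 0.23 = 0.00044022
The unnormalized weights sum to 0.20757.
P(batch 2 | evidence) = 0.19429 / 0.20757 ≈ 0.936
P(batch 3 | evidence) = 0.01284 / 0.20757 ≈ 0.062
P(batch 4 | evidence) = 0.00044022 / 0.20757 ≈ 0.002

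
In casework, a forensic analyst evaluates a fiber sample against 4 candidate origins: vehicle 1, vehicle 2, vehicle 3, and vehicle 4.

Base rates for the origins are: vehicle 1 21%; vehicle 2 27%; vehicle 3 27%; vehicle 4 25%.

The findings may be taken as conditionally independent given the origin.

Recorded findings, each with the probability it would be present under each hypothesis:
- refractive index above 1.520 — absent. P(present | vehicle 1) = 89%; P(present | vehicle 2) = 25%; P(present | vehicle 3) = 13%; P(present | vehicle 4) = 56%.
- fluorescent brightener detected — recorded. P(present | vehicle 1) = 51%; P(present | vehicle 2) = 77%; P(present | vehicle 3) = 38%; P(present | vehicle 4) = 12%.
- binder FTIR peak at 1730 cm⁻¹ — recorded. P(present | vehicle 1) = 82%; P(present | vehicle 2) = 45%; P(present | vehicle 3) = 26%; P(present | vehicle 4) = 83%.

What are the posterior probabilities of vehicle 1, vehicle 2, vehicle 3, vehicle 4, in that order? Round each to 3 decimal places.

0.085, 0.616, 0.204, 0.096

By Bayes' rule with conditional independence, the unnormalized weight for each hypothesis is prior × ∏ likelihoods (using 1 − P(present | H) for each absent finding):
  vehicle 1: 0.21 × (1 − 0.89) × 0.51 × 0.82 = 0.0096604
  vehicle 2: 0.27 × (1 − 0.25) × 0.77 × 0.45 = 0.070166
  vehicle 3: 0.27 × (1 − 0.13) × 0.38 × 0.26 = 0.023208
  vehicle 4: 0.25 × (1 − 0.56) × 0.12 × 0.83 = 0.010956
Marginal likelihood of the evidence = 0.11399.
P(vehicle 1 | evidence) = 0.0096604 / 0.11399 ≈ 0.085
P(vehicle 2 | evidence) = 0.070166 / 0.11399 ≈ 0.616
P(vehicle 3 | evidence) = 0.023208 / 0.11399 ≈ 0.204
P(vehicle 4 | evidence) = 0.010956 / 0.11399 ≈ 0.096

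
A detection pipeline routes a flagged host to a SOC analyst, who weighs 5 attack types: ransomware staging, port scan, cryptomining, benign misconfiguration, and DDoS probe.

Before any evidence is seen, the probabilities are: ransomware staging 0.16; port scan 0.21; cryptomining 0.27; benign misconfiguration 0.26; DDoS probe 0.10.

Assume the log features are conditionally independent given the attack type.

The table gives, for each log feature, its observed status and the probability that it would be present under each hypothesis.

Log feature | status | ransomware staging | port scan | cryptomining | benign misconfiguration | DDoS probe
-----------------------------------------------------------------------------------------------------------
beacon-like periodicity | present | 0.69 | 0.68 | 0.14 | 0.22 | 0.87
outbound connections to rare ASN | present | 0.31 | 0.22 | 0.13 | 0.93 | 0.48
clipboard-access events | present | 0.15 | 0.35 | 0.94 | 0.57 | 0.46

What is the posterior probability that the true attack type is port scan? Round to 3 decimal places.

By Bayes' rule with conditional independence, the unnormalized weight for each hypothesis is prior × ∏ likelihoods:
  ransomware staging: 0.16 × 0.69 × 0.31 × 0.15 = 0.0051336
  port scan: 0.21 × 0.68 × 0.22 × 0.35 = 0.010996
  cryptomining: 0.27 × 0.14 × 0.13 × 0.94 = 0.0046192
  benign misconfiguration: 0.26 × 0.22 × 0.93 × 0.57 = 0.030322
  DDoS probe: 0.10 × 0.87 × 0.48 × 0.46 = 0.01921
Normalizing constant Z = 0.0051336 + 0.010996 + 0.0046192 + 0.030322 + 0.01921 = 0.07028.
P(port scan | evidence) = 0.010996 / 0.07028 ≈ 0.156.

0.156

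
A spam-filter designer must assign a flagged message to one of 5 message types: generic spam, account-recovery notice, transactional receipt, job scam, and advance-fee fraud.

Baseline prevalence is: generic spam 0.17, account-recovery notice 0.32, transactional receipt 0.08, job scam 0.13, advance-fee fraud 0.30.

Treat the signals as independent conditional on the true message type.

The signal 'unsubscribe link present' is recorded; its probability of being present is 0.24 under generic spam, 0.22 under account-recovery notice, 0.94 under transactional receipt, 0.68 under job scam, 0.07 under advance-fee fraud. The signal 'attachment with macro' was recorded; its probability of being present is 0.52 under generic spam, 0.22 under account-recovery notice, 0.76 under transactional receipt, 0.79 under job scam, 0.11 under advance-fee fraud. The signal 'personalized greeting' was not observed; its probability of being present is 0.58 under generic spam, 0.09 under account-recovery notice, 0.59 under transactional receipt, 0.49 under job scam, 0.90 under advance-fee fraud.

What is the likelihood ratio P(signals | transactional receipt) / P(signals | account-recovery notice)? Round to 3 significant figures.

6.65

The Bayes factor is the ratio of the joint likelihoods of the signal pattern under the two hypotheses (using 1 − P(present | H) for each absent signal).
  transactional receipt: 0.94 × 0.76 × (1 − 0.59) = 0.2929
  account-recovery notice: 0.22 × 0.22 × (1 − 0.09) = 0.044044
Bayes factor = 0.2929 / 0.044044 ≈ 6.65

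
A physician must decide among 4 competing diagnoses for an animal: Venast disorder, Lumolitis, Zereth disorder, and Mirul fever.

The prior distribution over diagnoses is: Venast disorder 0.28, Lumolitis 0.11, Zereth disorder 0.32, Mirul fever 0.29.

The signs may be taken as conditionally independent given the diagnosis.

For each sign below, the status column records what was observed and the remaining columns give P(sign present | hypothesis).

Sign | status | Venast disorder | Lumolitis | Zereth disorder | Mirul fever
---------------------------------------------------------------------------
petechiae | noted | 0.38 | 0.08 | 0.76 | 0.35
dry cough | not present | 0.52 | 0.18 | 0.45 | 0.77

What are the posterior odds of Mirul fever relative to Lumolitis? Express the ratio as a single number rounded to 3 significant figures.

3.24

Unnormalized posterior weight (prior times the sign likelihoods) for each of the two hypotheses (using 1 − P(present | H) for each absent sign):
  Mirul fever: 0.29 × 0.35 × (1 − 0.77) = 0.023345
  Lumolitis: 0.11 × 0.08 × (1 − 0.18) = 0.007216
Posterior odds = 0.023345 / 0.007216 ≈ 3.24.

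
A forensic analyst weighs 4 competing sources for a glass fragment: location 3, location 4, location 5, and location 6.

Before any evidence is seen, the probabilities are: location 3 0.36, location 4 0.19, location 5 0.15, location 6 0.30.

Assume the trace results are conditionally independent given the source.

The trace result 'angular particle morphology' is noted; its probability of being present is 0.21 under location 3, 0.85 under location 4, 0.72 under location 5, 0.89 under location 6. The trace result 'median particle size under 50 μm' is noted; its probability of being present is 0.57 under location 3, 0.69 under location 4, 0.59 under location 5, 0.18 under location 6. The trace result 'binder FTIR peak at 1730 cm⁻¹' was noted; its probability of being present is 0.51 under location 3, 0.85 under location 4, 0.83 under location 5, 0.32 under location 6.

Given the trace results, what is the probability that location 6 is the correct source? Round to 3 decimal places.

0.083

Multiply each prior by the joint likelihood of the trace result pattern:
  location 3: 0.36 × 0.21 × 0.57 × 0.51 = 0.021977
  location 4: 0.19 × 0.85 × 0.69 × 0.85 = 0.09472
  location 5: 0.15 × 0.72 × 0.59 × 0.83 = 0.052888
  location 6: 0.30 × 0.89 × 0.18 × 0.32 = 0.015379
Marginal likelihood of the evidence = 0.18496.
P(location 6 | evidence) = 0.015379 / 0.18496 ≈ 0.083.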